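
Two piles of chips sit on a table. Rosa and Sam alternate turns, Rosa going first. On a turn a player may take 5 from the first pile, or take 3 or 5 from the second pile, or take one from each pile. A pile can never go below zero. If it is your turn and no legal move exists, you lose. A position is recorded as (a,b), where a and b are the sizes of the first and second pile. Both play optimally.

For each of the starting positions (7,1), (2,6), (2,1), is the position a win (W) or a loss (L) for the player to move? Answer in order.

(7,1): L, (2,6): L, (2,1): W

Build the W/L table. Terminal = L. A non-terminal position is W if it has a move to some L; otherwise it is L.
No move ever increases a pile, so every position that can arise here has a ≤ 7 and b ≤ 6; it is enough to label the cells with 0 ≤ a ≤ 7 and 0 ≤ b ≤ 6.
Every move lowers a or b (never raises either), so fill the grid row by row in increasing a, and left to right within a row: each cell's successors are then already labelled.
      b=0  b=1  b=2  b=3  b=4  b=5  b=6
a=0:    L    L    L    W    W    W    W
a=1:    L    W    W    W    L    W    L
a=2:    L    W    L    W    L    W    L
a=3:    L    W    L    W    L    W    L
a=4:    L    W    L    W    L    W    L
a=5:    W    W    W    W    L    W    L
a=6:    W    L    L    L    W    W    W
a=7:    W    L    W    W    W    L    W
Cells with no legal move (terminal, hence L): (0,0), (0,1), (0,2), (1,0), (2,0), (3,0), (4,0).
The remaining L cells, each justified by listing all of its moves:
(1,4): →(1,1)(W), (0,3)(W) — all W, so L
(1,6): →(1,3)(W), (1,1)(W), (0,5)(W) — all W, so L
(2,2): →(1,1)(W) only, which is W, so L
(2,4): →(2,1)(W), (1,3)(W) — all W, so L
(2,6): →(2,3)(W), (2,1)(W), (1,5)(W) — all W, so L
(3,2): →(2,1)(W) only, which is W, so L
(3,4): →(3,1)(W), (2,3)(W) — all W, so L
(3,6): →(3,3)(W), (3,1)(W), (2,5)(W) — all W, so L
(4,2): →(3,1)(W) only, which is W, so L
(4,4): →(4,1)(W), (3,3)(W) — all W, so L
(4,6): →(4,3)(W), (4,1)(W), (3,5)(W) — all W, so L
(5,4): →(0,4)(W), (5,1)(W), (4,3)(W) — all W, so L
(5,6): →(0,6)(W), (5,3)(W), (5,1)(W), (4,5)(W) — all W, so L
(6,1): →(1,1)(W), (5,0)(W) — all W, so L
(6,2): →(1,2)(W), (5,1)(W) — all W, so L
(6,3): →(1,3)(W), (6,0)(W), (5,2)(W) — all W, so L
(7,1): →(2,1)(W), (6,0)(W) — all W, so L
(7,5): →(2,5)(W), (7,2)(W), (7,0)(W), (6,4)(W) — all W, so L
Every other cell has at least one move into one of the L cells above, so it is W.
(7,1): one of the L cells justified above, so L
(2,6): one of the L cells justified above, so L
(2,1): the move to (1,0) reaches an L cell, so W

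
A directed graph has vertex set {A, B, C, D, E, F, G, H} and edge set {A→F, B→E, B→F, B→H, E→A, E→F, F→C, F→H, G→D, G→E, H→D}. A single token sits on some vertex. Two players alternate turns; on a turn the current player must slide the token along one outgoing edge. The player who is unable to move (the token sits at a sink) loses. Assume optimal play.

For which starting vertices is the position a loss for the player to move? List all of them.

Work bottom-up. With no move the player to move loses. Otherwise the position is W if at least one move leads to an L position for the opponent, and L if every move leads to a W.
Every edge goes from a vertex to one that appears earlier in the order C, D, H, F, A, E, B, G, so processing vertices in that order labels each vertex after all of its successors.
C: no outgoing edge → L
D: no outgoing edge → L
H: reaches L-position D → W
F: reaches L-position C → W
A: only reaches F(W), which is W → L
E: reaches L-position A → W
B: only reaches E(W), F(W), H(W), all W → L
G: reaches L-position D → W
Reading off the rows marked L gives the requested list; there are 4 such vertices.

A, B, C, D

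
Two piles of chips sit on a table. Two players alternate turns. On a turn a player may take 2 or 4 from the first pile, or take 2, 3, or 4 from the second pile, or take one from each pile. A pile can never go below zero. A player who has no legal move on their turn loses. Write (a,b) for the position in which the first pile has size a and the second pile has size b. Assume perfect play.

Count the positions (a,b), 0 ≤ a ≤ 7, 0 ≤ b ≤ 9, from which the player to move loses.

27

Compute win/loss labels from the base case upward. A position with no move is L. Any other position is W if it can reach an L in one move, else L.
Every move lowers a or b (never raises either), so fill the grid row by row in increasing a, and left to right within a row: each cell's successors are then already labelled.
      b=0  b=1  b=2  b=3  b=4  b=5  b=6  b=7  b=8  b=9
a=0:    L    L    W    W    W    W    L    L    W    W
a=1:    L    W    W    W    W    L    L    W    W    W
a=2:    W    W    L    L    W    W    W    W    L    L
a=3:    W    L    L    W    W    W    W    L    L    W
a=4:    W    W    W    W    L    L    W    W    W    W
a=5:    W    W    W    L    L    W    W    W    W    L
a=6:    L    L    W    W    W    W    L    L    W    W
a=7:    L    W    W    W    W    L    L    W    W    W
Cells with no legal move (terminal, hence L): (0,0), (0,1), (1,0).
The remaining L cells, each justified by listing all of its moves:
(0,6): →(0,4)(W), (0,3)(W), (0,2)(W) — all W, so L
(0,7): →(0,5)(W), (0,4)(W), (0,3)(W) — all W, so L
(1,5): →(1,3)(W), (1,2)(W), (1,1)(W), (0,4)(W) — all W, so L
(1,6): →(1,4)(W), (1,3)(W), (1,2)(W), (0,5)(W) — all W, so L
(2,2): →(0,2)(W), (2,0)(W), (1,1)(W) — all W, so L
(2,3): →(0,3)(W), (2,1)(W), (2,0)(W), (1,2)(W) — all W, so L
(2,8): →(0,8)(W), (2,6)(W), (2,5)(W), (2,4)(W), (1,7)(W) — all W, so L
(2,9): →(0,9)(W), (2,7)(W), (2,6)(W), (2,5)(W), (1,8)(W) — all W, so L
(3,1): →(1,1)(W), (2,0)(W) — all W, so L
(3,2): →(1,2)(W), (3,0)(W), (2,1)(W) — all W, so L
(3,7): →(1,7)(W), (3,5)(W), (3,4)(W), (3,3)(W), (2,6)(W) — all W, so L
(3,8): →(1,8)(W), (3,6)(W), (3,5)(W), (3,4)(W), (2,7)(W) — all W, so L
(4,4): →(2,4)(W), (0,4)(W), (4,2)(W), (4,1)(W), (4,0)(W), (3,3)(W) — all W, so L
(4,5): →(2,5)(W), (0,5)(W), (4,3)(W), (4,2)(W), (4,1)(W), (3,4)(W) — all W, so L
(5,3): →(3,3)(W), (1,3)(W), (5,1)(W), (5,0)(W), (4,2)(W) — all W, so L
(5,4): →(3,4)(W), (1,4)(W), (5,2)(W), (5,1)(W), (5,0)(W), (4,3)(W) — all W, so L
(5,9): →(3,9)(W), (1,9)(W), (5,7)(W), (5,6)(W), (5,5)(W), (4,8)(W) — all W, so L
(6,0): →(4,0)(W), (2,0)(W) — all W, so L
(6,1): →(4,1)(W), (2,1)(W), (5,0)(W) — all W, so L
(6,6): →(4,6)(W), (2,6)(W), (6,4)(W), (6,3)(W), (6,2)(W), (5,5)(W) — all W, so L
(6,7): →(4,7)(W), (2,7)(W), (6,5)(W), (6,4)(W), (6,3)(W), (5,6)(W) — all W, so L
(7,0): →(5,0)(W), (3,0)(W) — all W, so L
(7,5): →(5,5)(W), (3,5)(W), (7,3)(W), (7,2)(W), (7,1)(W), (6,4)(W) — all W, so L
(7,6): →(5,6)(W), (3,6)(W), (7,4)(W), (7,3)(W), (7,2)(W), (6,5)(W) — all W, so L
Every other cell has at least one move into one of the L cells above, so it is W.
L cells per row: a=0: 4, a=1: 3, a=2: 4, a=3: 4, a=4: 2, a=5: 3, a=6: 4, a=7: 3; total 27.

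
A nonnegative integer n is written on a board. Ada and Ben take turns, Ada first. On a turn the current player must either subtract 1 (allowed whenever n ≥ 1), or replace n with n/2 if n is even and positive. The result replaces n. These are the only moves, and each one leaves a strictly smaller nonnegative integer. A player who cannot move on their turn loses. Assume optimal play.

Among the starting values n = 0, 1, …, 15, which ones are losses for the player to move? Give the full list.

Build the W/L table. Terminal = L. A non-terminal position is W if it has a move to some L; otherwise it is L.
n=0: no move → L
n=1: reaches L-position 0 → W
n=2: only reaches 1(W), which is W → L
n=3: reaches L-position 2 → W
n=4: reaches L-position 2 → W
n=5: only reaches 4(W), which is W → L
n=6: reaches L-position 5 → W
n=7: only reaches 6(W), which is W → L
n=8: reaches L-position 7 → W
n=9: only reaches 8(W), which is W → L
n=10: reaches L-position 5 → W
n=11: only reaches 10(W), which is W → L
n=12: reaches L-position 11 → W
n=13: only reaches 12(W), which is W → L
n=14: reaches L-position 7 → W
n=15: only reaches 14(W), which is W → L
The losing starting values of n are exactly the entries labelled L in this table (8 of them).

0, 2, 5, 7, 9, 11, 13, 15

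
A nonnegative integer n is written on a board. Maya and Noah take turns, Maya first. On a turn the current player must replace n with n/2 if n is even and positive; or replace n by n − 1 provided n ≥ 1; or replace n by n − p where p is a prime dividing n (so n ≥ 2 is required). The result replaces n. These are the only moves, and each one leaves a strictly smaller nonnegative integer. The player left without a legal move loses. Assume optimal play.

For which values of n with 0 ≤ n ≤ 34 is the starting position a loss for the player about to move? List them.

Positions with no move are L. A position that does have a move is losing for the player to move precisely when every available move leads to a winning position for the opponent. Fill in the labels:
n=0: no move → L
n=1: W (go to 0, an L position)
n=2: W (go to 0, an L position)
n=3: W (go to 0, an L position)
n=4: L (options 2(W), 3(W) are all W)
n=5: W (go to 0, an L position)
n=6: W (go to 4, an L position)
n=7: W (go to 0, an L position)
n=8: W (go to 4, an L position)
n=9: L (options 6(W), 8(W) are all W)
n=10: W (go to 9, an L position)
n=11: W (go to 0, an L position)
n=12: W (go to 9, an L position)
n=13: W (go to 0, an L position)
n=14: L (options 7(W), 12(W), 13(W) are all W)
n=15: W (go to 14, an L position)
n=16: W (go to 14, an L position)
n=17: W (go to 0, an L position)
n=18: W (go to 9, an L position)
n=19: W (go to 0, an L position)
n=20: L (options 10(W), 15(W), 18(W), 19(W) are all W)
n=21: W (go to 14, an L position)
n=22: W (go to 20, an L position)
n=23: W (go to 0, an L position)
n=24: L (options 12(W), 21(W), 22(W), 23(W) are all W)
n=25: W (go to 20, an L position)
n=26: W (go to 24, an L position)
n=27: W (go to 24, an L position)
n=28: W (go to 14, an L position)
n=29: W (go to 0, an L position)
n=30: L (options 15(W), 25(W), 27(W), 28(W), 29(W) are all W)
n=31: W (go to 0, an L position)
n=32: W (go to 30, an L position)
n=33: W (go to 30, an L position)
n=34: L (options 17(W), 32(W), 33(W) are all W)
The losing starting values of n are exactly the entries labelled L in this table (8 of them).

0, 4, 9, 14, 20, 24, 30, 34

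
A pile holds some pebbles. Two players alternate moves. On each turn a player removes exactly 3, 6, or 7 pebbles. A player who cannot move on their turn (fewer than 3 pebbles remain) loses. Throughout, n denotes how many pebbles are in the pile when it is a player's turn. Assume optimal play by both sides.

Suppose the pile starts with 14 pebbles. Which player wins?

Build the W/L table. Terminal = L. A non-terminal position is W if it has a move to some L; otherwise it is L.
n=0: no move → L
n=1: no move → L
n=2: no move → L
n=3: W (go to 0, an L position)
n=4: W (go to 1, an L position)
n=5: W (go to 2, an L position)
n=6: W (go to 0, an L position)
n=7: W (go to 1, an L position)
n=8: W (go to 2, an L position)
n=9: W (go to 2, an L position)
n=10: L (options 7(W), 4(W), 3(W) are all W)
n=11: L (options 8(W), 5(W), 4(W) are all W)
n=12: L (options 9(W), 6(W), 5(W) are all W)
n=13: W (go to 10, an L position)
n=14: W (go to 11, an L position)
The starting position 14 is W: the player to move should remove 3, leaving 11, handing over an L position.

The first player wins.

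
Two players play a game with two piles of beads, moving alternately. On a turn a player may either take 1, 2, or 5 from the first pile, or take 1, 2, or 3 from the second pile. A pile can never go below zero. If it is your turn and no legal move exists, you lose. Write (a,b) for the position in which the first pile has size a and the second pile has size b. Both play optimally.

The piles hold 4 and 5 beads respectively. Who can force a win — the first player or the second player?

Classify positions by backward induction: terminal positions (no move available) are L. From any other position, the mover wins iff some move reaches an L.
No move ever increases a pile, so every position that can arise here has a ≤ 4 and b ≤ 5; it is enough to label the cells with 0 ≤ a ≤ 4 and 0 ≤ b ≤ 5.
Every move lowers a or b (never raises either), so fill the grid row by row in increasing a, and left to right within a row: each cell's successors are then already labelled.
      b=0  b=1  b=2  b=3  b=4  b=5
a=0:    L    W    W    W    L    W
a=1:    W    L    W    W    W    L
a=2:    W    W    L    W    W    W
a=3:    L    W    W    W    L    W
a=4:    W    L    W    W    W    L
Cells with no legal move (terminal, hence L): (0,0).
The remaining L cells, each justified by listing all of its moves:
(0,4): →(0,3)(W), (0,2)(W), (0,1)(W) — all W, so L
(1,1): →(0,1)(W), (1,0)(W) — all W, so L
(1,5): →(0,5)(W), (1,4)(W), (1,3)(W), (1,2)(W) — all W, so L
(2,2): →(1,2)(W), (0,2)(W), (2,1)(W), (2,0)(W) — all W, so L
(3,0): →(2,0)(W), (1,0)(W) — all W, so L
(3,4): →(2,4)(W), (1,4)(W), (3,3)(W), (3,2)(W), (3,1)(W) — all W, so L
(4,1): →(3,1)(W), (2,1)(W), (4,0)(W) — all W, so L
(4,5): →(3,5)(W), (2,5)(W), (4,4)(W), (4,3)(W), (4,2)(W) — all W, so L
Every other cell has at least one move into one of the L cells above, so it is W.
The starting position (4,5) is L: whatever the player to move does, the opponent receives a W position.

The second player wins.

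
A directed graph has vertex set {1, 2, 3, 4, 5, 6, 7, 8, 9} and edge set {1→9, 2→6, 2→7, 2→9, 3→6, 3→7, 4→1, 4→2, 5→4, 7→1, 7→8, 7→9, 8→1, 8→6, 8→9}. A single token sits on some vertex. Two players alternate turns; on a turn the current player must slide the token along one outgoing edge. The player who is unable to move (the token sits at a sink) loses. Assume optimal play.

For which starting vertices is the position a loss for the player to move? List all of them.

4, 6, 9

Use the standard recursion: the mover loses at a terminal position; elsewhere, the mover wins exactly when some move hands the opponent an L position.
Every edge goes from a vertex to one that appears earlier in the order 6, 9, 1, 8, 7, 2, 4, 3, 5, so processing vertices in that order labels each vertex after all of its successors.
6: no outgoing edge → L
9: no outgoing edge → L
1: W (go to 9, an L position)
8: W (go to 9, an L position)
7: W (go to 9, an L position)
2: W (go to 9, an L position)
4: L (options 2(W), 1(W) are all W)
3: W (go to 6, an L position)
5: W (go to 4, an L position)
Reading off the rows marked L gives the requested list; there are 3 such vertices.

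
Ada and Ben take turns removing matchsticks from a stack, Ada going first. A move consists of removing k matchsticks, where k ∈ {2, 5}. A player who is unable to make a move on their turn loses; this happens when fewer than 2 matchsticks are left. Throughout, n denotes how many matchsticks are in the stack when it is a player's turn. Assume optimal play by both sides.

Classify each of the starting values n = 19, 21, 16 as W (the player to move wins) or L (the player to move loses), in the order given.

Work bottom-up. With no move the player to move loses. Otherwise the position is W if at least one move leads to an L position for the opponent, and L if every move leads to a W.
n=0: no move → L
n=1: no move → L
n=2: reaches L-position 0 → W
n=3: reaches L-position 1 → W
n=4: only reaches 2(W), which is W → L
n=5: reaches L-position 0 → W
n=6: reaches L-position 4 → W
n=7: only reaches 5(W), 2(W), all W → L
n=8: only reaches 6(W), 3(W), all W → L
n=9: reaches L-position 7 → W
n=10: reaches L-position 8 → W
n=11: only reaches 9(W), 6(W), all W → L
n=12: reaches L-position 7 → W
n=13: reaches L-position 11 → W
n=14: only reaches 12(W), 9(W), all W → L
n=15: only reaches 13(W), 10(W), all W → L
n=16: reaches L-position 14 → W
n=17: reaches L-position 15 → W
n=18: only reaches 16(W), 13(W), all W → L
n=19: reaches L-position 14 → W
n=20: reaches L-position 18 → W
n=21: only reaches 19(W), 16(W), all W → L

19: W, 21: L, 16: W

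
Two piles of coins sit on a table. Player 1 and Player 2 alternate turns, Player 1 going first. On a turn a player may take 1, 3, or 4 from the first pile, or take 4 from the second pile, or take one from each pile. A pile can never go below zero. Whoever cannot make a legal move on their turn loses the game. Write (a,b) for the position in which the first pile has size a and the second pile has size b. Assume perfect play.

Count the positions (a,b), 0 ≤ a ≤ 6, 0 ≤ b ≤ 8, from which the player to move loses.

18

Compute win/loss labels from the base case upward. A position with no move is L. Any other position is W if it can reach an L in one move, else L.
Every move lowers a or b (never raises either), so fill the grid row by row in increasing a, and left to right within a row: each cell's successors are then already labelled.
      b=0  b=1  b=2  b=3  b=4  b=5  b=6  b=7  b=8
a=0:    L    L    L    L    W    W    W    W    L
a=1:    W    W    W    W    W    L    L    L    W
a=2:    L    L    L    L    W    W    W    W    W
a=3:    W    W    W    W    W    L    L    L    W
a=4:    W    W    W    W    L    W    W    W    W
a=5:    W    W    W    W    W    W    W    W    L
a=6:    W    W    W    W    L    W    W    W    W
Cells with no legal move (terminal, hence L): (0,0), (0,1), (0,2), (0,3).
The remaining L cells, each justified by listing all of its moves:
(0,8): only reaches (0,4)(W), which is W → L
(1,5): only reaches (0,5)(W), (1,1)(W), (0,4)(W), all W → L
(1,6): only reaches (0,6)(W), (1,2)(W), (0,5)(W), all W → L
(1,7): only reaches (0,7)(W), (1,3)(W), (0,6)(W), all W → L
(2,0): only reaches (1,0)(W), which is W → L
(2,1): only reaches (1,1)(W), (1,0)(W), all W → L
(2,2): only reaches (1,2)(W), (1,1)(W), all W → L
(2,3): only reaches (1,3)(W), (1,2)(W), all W → L
(3,5): only reaches (2,5)(W), (0,5)(W), (3,1)(W), (2,4)(W), all W → L
(3,6): only reaches (2,6)(W), (0,6)(W), (3,2)(W), (2,5)(W), all W → L
(3,7): only reaches (2,7)(W), (0,7)(W), (3,3)(W), (2,6)(W), all W → L
(4,4): only reaches (3,4)(W), (1,4)(W), (0,4)(W), (4,0)(W), (3,3)(W), all W → L
(5,8): only reaches (4,8)(W), (2,8)(W), (1,8)(W), (5,4)(W), (4,7)(W), all W → L
(6,4): only reaches (5,4)(W), (3,4)(W), (2,4)(W), (6,0)(W), (5,3)(W), all W → L
Every other cell has at least one move into one of the L cells above, so it is W.
L cells per row: a=0: 5, a=1: 3, a=2: 4, a=3: 3, a=4: 1, a=5: 1, a=6: 1; total 18.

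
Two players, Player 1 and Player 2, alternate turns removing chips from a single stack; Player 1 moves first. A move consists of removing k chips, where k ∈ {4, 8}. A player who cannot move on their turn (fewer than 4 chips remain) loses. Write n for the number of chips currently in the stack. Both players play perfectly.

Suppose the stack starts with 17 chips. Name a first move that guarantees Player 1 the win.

Compute win/loss labels from the base case upward. A position with no move is L. Any other position is W if it can reach an L in one move, else L.
n=0: no move → L
n=1: no move → L
n=2: no move → L
n=3: no move → L
n=4: reaches L-position 0 → W
n=5: reaches L-position 1 → W
n=6: reaches L-position 2 → W
n=7: reaches L-position 3 → W
n=8: reaches L-position 0 → W
n=9: reaches L-position 1 → W
n=10: reaches L-position 2 → W
n=11: reaches L-position 3 → W
n=12: only reaches 8(W), 4(W), all W → L
n=13: only reaches 9(W), 5(W), all W → L
n=14: only reaches 10(W), 6(W), all W → L
n=15: only reaches 11(W), 7(W), all W → L
n=16: reaches L-position 12 → W
n=17: reaches L-position 13 → W
From 17, the L positions reachable in one move are: 13.

Remove 4, leaving 13.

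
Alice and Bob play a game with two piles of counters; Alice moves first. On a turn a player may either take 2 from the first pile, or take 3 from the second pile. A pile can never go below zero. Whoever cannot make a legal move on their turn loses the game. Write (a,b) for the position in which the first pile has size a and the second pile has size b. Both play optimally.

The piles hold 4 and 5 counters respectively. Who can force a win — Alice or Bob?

Alice wins.

Label each position W (a win for the player to move) or L (a loss). A position with no legal move is L; any other position is W exactly when some move reaches an L, and L when every move reaches a W.
No move ever increases a pile, so every position that can arise here has a ≤ 4 and b ≤ 5; it is enough to label the cells with 0 ≤ a ≤ 4 and 0 ≤ b ≤ 5.
Every move lowers a or b (never raises either), so fill the grid row by row in increasing a, and left to right within a row: each cell's successors are then already labelled.
      b=0  b=1  b=2  b=3  b=4  b=5
a=0:    L    L    L    W    W    W
a=1:    L    L    L    W    W    W
a=2:    W    W    W    L    L    L
a=3:    W    W    W    L    L    L
a=4:    L    L    L    W    W    W
Cells with no legal move (terminal, hence L): (0,0), (0,1), (0,2), (1,0), (1,1), (1,2).
The remaining L cells, each justified by listing all of its moves:
(2,3): L (options (0,3)(W), (2,0)(W) are all W)
(2,4): L (options (0,4)(W), (2,1)(W) are all W)
(2,5): L (options (0,5)(W), (2,2)(W) are all W)
(3,3): L (options (1,3)(W), (3,0)(W) are all W)
(3,4): L (options (1,4)(W), (3,1)(W) are all W)
(3,5): L (options (1,5)(W), (3,2)(W) are all W)
(4,0): L (sole option (2,0)(W) is W)
(4,1): L (sole option (2,1)(W) is W)
(4,2): L (sole option (2,2)(W) is W)
Every other cell has at least one move into one of the L cells above, so it is W.
The starting position (4,5) is W: Alice should move to (2,5), handing over an L position.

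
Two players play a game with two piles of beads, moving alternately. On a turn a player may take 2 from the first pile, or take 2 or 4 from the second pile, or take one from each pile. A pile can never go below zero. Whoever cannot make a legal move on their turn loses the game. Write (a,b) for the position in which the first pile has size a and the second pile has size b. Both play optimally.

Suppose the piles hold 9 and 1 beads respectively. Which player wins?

The first player wins.

Positions with no move are L. A position that does have a move is losing for the player to move precisely when every available move leads to a winning position for the opponent. Fill in the labels:
No move ever increases a pile, so every position that can arise here has a ≤ 9 and b ≤ 1; it is enough to label the cells with 0 ≤ a ≤ 9 and 0 ≤ b ≤ 1.
Every move lowers a or b (never raises either), so fill the grid row by row in increasing a, and left to right within a row: each cell's successors are then already labelled.
      b=0  b=1
a=0:    L    L
a=1:    L    W
a=2:    W    W
a=3:    W    L
a=4:    L    L
a=5:    L    W
a=6:    W    W
a=7:    W    L
a=8:    L    L
a=9:    L    W
Cells with no legal move (terminal, hence L): (0,0), (0,1), (1,0).
The remaining L cells, each justified by listing all of its moves:
(3,1): only reaches (1,1)(W), (2,0)(W), all W → L
(4,0): only reaches (2,0)(W), which is W → L
(4,1): only reaches (2,1)(W), (3,0)(W), all W → L
(5,0): only reaches (3,0)(W), which is W → L
(7,1): only reaches (5,1)(W), (6,0)(W), all W → L
(8,0): only reaches (6,0)(W), which is W → L
(8,1): only reaches (6,1)(W), (7,0)(W), all W → L
(9,0): only reaches (7,0)(W), which is W → L
Every other cell has at least one move into one of the L cells above, so it is W.
The starting position (9,1) is W: the player to move should move to (7,1), handing over an L position.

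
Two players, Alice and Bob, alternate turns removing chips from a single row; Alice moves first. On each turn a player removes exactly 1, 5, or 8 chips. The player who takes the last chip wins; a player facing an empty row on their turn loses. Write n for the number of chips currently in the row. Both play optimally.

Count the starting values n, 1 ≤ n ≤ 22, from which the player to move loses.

7

Classify positions by backward induction: terminal positions (no move available) are L. From any other position, the mover wins iff some move reaches an L.
n=0: no move → L
n=1: can move to 0, which is L ⇒ W
n=2: the only move is to 1(W), a W ⇒ L
n=3: can move to 2, which is L ⇒ W
n=4: the only move is to 3(W), a W ⇒ L
n=5: can move to 4, which is L ⇒ W
n=6: moves to 5(W), 1(W); every one is W ⇒ L
n=7: can move to 6, which is L ⇒ W
n=8: can move to 0, which is L ⇒ W
n=9: can move to 4, which is L ⇒ W
n=10: can move to 2, which is L ⇒ W
n=11: can move to 6, which is L ⇒ W
n=12: can move to 4, which is L ⇒ W
n=13: moves to 12(W), 8(W), 5(W); every one is W ⇒ L
n=14: can move to 13, which is L ⇒ W
n=15: moves to 14(W), 10(W), 7(W); every one is W ⇒ L
n=16: can move to 15, which is L ⇒ W
n=17: moves to 16(W), 12(W), 9(W); every one is W ⇒ L
n=18: can move to 17, which is L ⇒ W
n=19: moves to 18(W), 14(W), 11(W); every one is W ⇒ L
n=20: can move to 19, which is L ⇒ W
n=21: can move to 13, which is L ⇒ W
n=22: can move to 17, which is L ⇒ W
L entries with 1 ≤ n ≤ 22 (n=0 is outside the asked range and is not counted): n = 2, 4, 6, 13, 15, 17, 19; that makes 7.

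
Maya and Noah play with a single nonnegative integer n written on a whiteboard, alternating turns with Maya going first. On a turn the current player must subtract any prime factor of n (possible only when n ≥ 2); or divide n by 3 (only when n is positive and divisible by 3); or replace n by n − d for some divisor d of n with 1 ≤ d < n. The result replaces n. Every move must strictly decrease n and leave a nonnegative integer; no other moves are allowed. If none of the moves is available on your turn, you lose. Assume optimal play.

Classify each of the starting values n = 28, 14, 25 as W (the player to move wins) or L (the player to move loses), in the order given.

Build the W/L table. Terminal = L. A non-terminal position is W if it has a move to some L; otherwise it is L.
n=0: no move → L
n=1: no move → L
n=2: W (go to 0, an L position)
n=3: W (go to 0, an L position)
n=4: L (options 2(W), 3(W) are all W)
n=5: W (go to 0, an L position)
n=6: W (go to 4, an L position)
n=7: W (go to 0, an L position)
n=8: W (go to 4, an L position)
n=9: L (options 3(W), 6(W), 8(W) are all W)
n=10: W (go to 9, an L position)
n=11: W (go to 0, an L position)
n=12: W (go to 4, an L position)
n=13: W (go to 0, an L position)
n=14: L (options 7(W), 12(W), 13(W) are all W)
n=15: W (go to 14, an L position)
n=16: W (go to 14, an L position)
n=17: W (go to 0, an L position)
n=18: W (go to 9, an L position)
n=19: W (go to 0, an L position)
n=20: L (options 10(W), 15(W), 16(W), 18(W), 19(W) are all W)
n=21: W (go to 14, an L position)
n=22: W (go to 20, an L position)
n=23: W (go to 0, an L position)
n=24: W (go to 20, an L position)
n=25: W (go to 20, an L position)
n=26: L (options 13(W), 24(W), 25(W) are all W)
n=27: W (go to 9, an L position)
n=28: W (go to 14, an L position)

28: W, 14: L, 25: W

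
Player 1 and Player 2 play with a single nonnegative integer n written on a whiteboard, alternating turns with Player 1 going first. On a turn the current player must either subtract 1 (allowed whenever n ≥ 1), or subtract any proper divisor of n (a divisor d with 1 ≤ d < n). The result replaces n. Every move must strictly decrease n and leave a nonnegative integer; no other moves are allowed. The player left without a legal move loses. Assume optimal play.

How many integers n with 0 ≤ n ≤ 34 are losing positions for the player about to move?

Compute win/loss labels from the base case upward. A position with no move is L. Any other position is W if it can reach an L in one move, else L.
n=0: no move → L
n=1: can move to 0, which is L ⇒ W
n=2: the only move is to 1(W), a W ⇒ L
n=3: can move to 2, which is L ⇒ W
n=4: can move to 2, which is L ⇒ W
n=5: the only move is to 4(W), a W ⇒ L
n=6: can move to 5, which is L ⇒ W
n=7: the only move is to 6(W), a W ⇒ L
n=8: can move to 7, which is L ⇒ W
n=9: moves to 6(W), 8(W); every one is W ⇒ L
n=10: can move to 5, which is L ⇒ W
n=11: the only move is to 10(W), a W ⇒ L
n=12: can move to 9, which is L ⇒ W
n=13: the only move is to 12(W), a W ⇒ L
n=14: can move to 7, which is L ⇒ W
n=15: moves to 10(W), 12(W), 14(W); every one is W ⇒ L
n=16: can move to 15, which is L ⇒ W
n=17: the only move is to 16(W), a W ⇒ L
n=18: can move to 9, which is L ⇒ W
n=19: the only move is to 18(W), a W ⇒ L
n=20: can move to 15, which is L ⇒ W
n=21: moves to 14(W), 18(W), 20(W); every one is W ⇒ L
n=22: can move to 11, which is L ⇒ W
n=23: the only move is to 22(W), a W ⇒ L
n=24: can move to 21, which is L ⇒ W
n=25: moves to 20(W), 24(W); every one is W ⇒ L
n=26: can move to 13, which is L ⇒ W
n=27: moves to 18(W), 24(W), 26(W); every one is W ⇒ L
n=28: can move to 21, which is L ⇒ W
n=29: the only move is to 28(W), a W ⇒ L
n=30: can move to 15, which is L ⇒ W
n=31: the only move is to 30(W), a W ⇒ L
n=32: can move to 31, which is L ⇒ W
n=33: moves to 22(W), 30(W), 32(W); every one is W ⇒ L
n=34: can move to 17, which is L ⇒ W
L entries with 0 ≤ n ≤ 34: n = 0, 2, 5, 7, 9, 11, 13, 15, 17, 19, 21, 23, 25, 27, 29, 31, 33; that makes 17.

17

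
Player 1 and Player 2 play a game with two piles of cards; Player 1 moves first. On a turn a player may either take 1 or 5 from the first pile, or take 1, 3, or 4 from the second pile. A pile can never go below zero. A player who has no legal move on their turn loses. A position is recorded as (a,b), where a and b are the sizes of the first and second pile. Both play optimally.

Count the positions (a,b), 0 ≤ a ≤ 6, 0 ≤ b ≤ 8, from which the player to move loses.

Compute win/loss labels from the base case upward. A position with no move is L. Any other position is W if it can reach an L in one move, else L.
Every move lowers a or b (never raises either), so fill the grid row by row in increasing a, and left to right within a row: each cell's successors are then already labelled.
      b=0  b=1  b=2  b=3  b=4  b=5  b=6  b=7  b=8
a=0:    L    W    L    W    W    W    W    L    W
a=1:    W    L    W    L    W    W    W    W    L
a=2:    L    W    L    W    W    W    W    L    W
a=3:    W    L    W    L    W    W    W    W    L
a=4:    L    W    L    W    W    W    W    L    W
a=5:    W    L    W    L    W    W    W    W    L
a=6:    L    W    L    W    W    W    W    L    W
Cells with no legal move (terminal, hence L): (0,0).
The remaining L cells, each justified by listing all of its moves:
(0,2): L (sole option (0,1)(W) is W)
(0,7): L (options (0,6)(W), (0,4)(W), (0,3)(W) are all W)
(1,1): L (options (0,1)(W), (1,0)(W) are all W)
(1,3): L (options (0,3)(W), (1,2)(W), (1,0)(W) are all W)
(1,8): L (options (0,8)(W), (1,7)(W), (1,5)(W), (1,4)(W) are all W)
(2,0): L (sole option (1,0)(W) is W)
(2,2): L (options (1,2)(W), (2,1)(W) are all W)
(2,7): L (options (1,7)(W), (2,6)(W), (2,4)(W), (2,3)(W) are all W)
(3,1): L (options (2,1)(W), (3,0)(W) are all W)
(3,3): L (options (2,3)(W), (3,2)(W), (3,0)(W) are all W)
(3,8): L (options (2,8)(W), (3,7)(W), (3,5)(W), (3,4)(W) are all W)
(4,0): L (sole option (3,0)(W) is W)
(4,2): L (options (3,2)(W), (4,1)(W) are all W)
(4,7): L (options (3,7)(W), (4,6)(W), (4,4)(W), (4,3)(W) are all W)
(5,1): L (options (4,1)(W), (0,1)(W), (5,0)(W) are all W)
(5,3): L (options (4,3)(W), (0,3)(W), (5,2)(W), (5,0)(W) are all W)
(5,8): L (options (4,8)(W), (0,8)(W), (5,7)(W), (5,5)(W), (5,4)(W) are all W)
(6,0): L (options (5,0)(W), (1,0)(W) are all W)
(6,2): L (options (5,2)(W), (1,2)(W), (6,1)(W) are all W)
(6,7): L (options (5,7)(W), (1,7)(W), (6,6)(W), (6,4)(W), (6,3)(W) are all W)
Every other cell has at least one move into one of the L cells above, so it is W.
L cells per row: a=0: 3, a=1: 3, a=2: 3, a=3: 3, a=4: 3, a=5: 3, a=6: 3; total 21.

21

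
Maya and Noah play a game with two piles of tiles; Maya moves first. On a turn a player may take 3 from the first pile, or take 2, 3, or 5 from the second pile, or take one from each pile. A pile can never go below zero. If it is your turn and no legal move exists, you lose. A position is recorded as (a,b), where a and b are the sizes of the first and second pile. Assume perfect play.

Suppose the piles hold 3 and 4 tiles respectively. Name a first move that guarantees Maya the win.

Build the W/L table. Terminal = L. A non-terminal position is W if it has a move to some L; otherwise it is L.
No move ever increases a pile, so every position that can arise here has a ≤ 3 and b ≤ 4; it is enough to label the cells with 0 ≤ a ≤ 3 and 0 ≤ b ≤ 4.
Every move lowers a or b (never raises either), so fill the grid row by row in increasing a, and left to right within a row: each cell's successors are then already labelled.
      b=0  b=1  b=2  b=3  b=4
a=0:    L    L    W    W    W
a=1:    L    W    W    W    L
a=2:    L    W    W    W    L
a=3:    W    W    L    L    W
Cells with no legal move (terminal, hence L): (0,0), (0,1), (1,0), (2,0).
The remaining L cells, each justified by listing all of its moves:
(1,4): moves to (1,2)(W), (1,1)(W), (0,3)(W); every one is W ⇒ L
(2,4): moves to (2,2)(W), (2,1)(W), (1,3)(W); every one is W ⇒ L
(3,2): moves to (0,2)(W), (3,0)(W), (2,1)(W); every one is W ⇒ L
(3,3): moves to (0,3)(W), (3,1)(W), (3,0)(W), (2,2)(W); every one is W ⇒ L
Every other cell has at least one move into one of the L cells above, so it is W.
From (3,4), the L positions reachable in one move are: (3,2).

Move to (3,2).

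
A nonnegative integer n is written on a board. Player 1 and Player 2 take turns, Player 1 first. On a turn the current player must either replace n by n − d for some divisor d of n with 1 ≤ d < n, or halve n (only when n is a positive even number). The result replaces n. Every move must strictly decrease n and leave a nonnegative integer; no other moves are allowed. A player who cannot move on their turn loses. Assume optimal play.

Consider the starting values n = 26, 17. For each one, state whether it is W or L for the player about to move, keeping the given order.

Compute win/loss labels from the base case upward. A position with no move is L. Any other position is W if it can reach an L in one move, else L.
n=0: no move → L
n=1: no move → L
n=2: can move to 1, which is L ⇒ W
n=3: the only move is to 2(W), a W ⇒ L
n=4: can move to 3, which is L ⇒ W
n=5: the only move is to 4(W), a W ⇒ L
n=6: can move to 3, which is L ⇒ W
n=7: the only move is to 6(W), a W ⇒ L
n=8: can move to 7, which is L ⇒ W
n=9: moves to 6(W), 8(W); every one is W ⇒ L
n=10: can move to 5, which is L ⇒ W
n=11: the only move is to 10(W), a W ⇒ L
n=12: can move to 9, which is L ⇒ W
n=13: the only move is to 12(W), a W ⇒ L
n=14: can move to 7, which is L ⇒ W
n=15: moves to 10(W), 12(W), 14(W); every one is W ⇒ L
n=16: can move to 15, which is L ⇒ W
n=17: the only move is to 16(W), a W ⇒ L
n=18: can move to 9, which is L ⇒ W
n=19: the only move is to 18(W), a W ⇒ L
n=20: can move to 15, which is L ⇒ W
n=21: moves to 14(W), 18(W), 20(W); every one is W ⇒ L
n=22: can move to 11, which is L ⇒ W
n=23: the only move is to 22(W), a W ⇒ L
n=24: can move to 21, which is L ⇒ W
n=25: moves to 20(W), 24(W); every one is W ⇒ L
n=26: can move to 13, which is L ⇒ W

26: W, 17: L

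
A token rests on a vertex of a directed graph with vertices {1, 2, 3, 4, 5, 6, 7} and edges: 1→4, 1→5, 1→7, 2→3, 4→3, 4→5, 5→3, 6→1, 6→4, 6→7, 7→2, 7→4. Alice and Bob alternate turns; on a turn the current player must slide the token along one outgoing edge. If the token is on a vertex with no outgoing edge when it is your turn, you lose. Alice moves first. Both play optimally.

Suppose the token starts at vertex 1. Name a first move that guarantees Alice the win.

Move to 7.

Build the W/L table. Terminal = L. A non-terminal position is W if it has a move to some L; otherwise it is L.
Every edge goes from a vertex to one that appears earlier in the order 3, 5, 4, 2, 7, 1, 6, so processing vertices in that order labels each vertex after all of its successors.
3: no outgoing edge → L
5: W (go to 3, an L position)
4: W (go to 3, an L position)
2: W (go to 3, an L position)
7: L (options 2(W), 4(W) are all W)
1: W (go to 7, an L position)
6: W (go to 7, an L position)
From 1, the L positions reachable in one move are: 7.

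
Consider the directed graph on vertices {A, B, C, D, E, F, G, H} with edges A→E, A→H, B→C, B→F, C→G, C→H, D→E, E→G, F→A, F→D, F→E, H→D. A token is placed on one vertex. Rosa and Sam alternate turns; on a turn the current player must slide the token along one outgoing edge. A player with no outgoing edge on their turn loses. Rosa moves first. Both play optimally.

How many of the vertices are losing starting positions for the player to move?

Work bottom-up. With no move the player to move loses. Otherwise the position is W if at least one move leads to an L position for the opponent, and L if every move leads to a W.
Every edge goes from a vertex to one that appears earlier in the order G, E, D, H, C, A, F, B, so processing vertices in that order labels each vertex after all of its successors.
G: no outgoing edge → L
E: reaches L-position G → W
D: only reaches E(W), which is W → L
H: reaches L-position D → W
C: reaches L-position G → W
A: only reaches H(W), E(W), all W → L
F: reaches L-position A → W
B: only reaches F(W), C(W), all W → L
The L vertices are A, B, D, G; that is 4 in all.

4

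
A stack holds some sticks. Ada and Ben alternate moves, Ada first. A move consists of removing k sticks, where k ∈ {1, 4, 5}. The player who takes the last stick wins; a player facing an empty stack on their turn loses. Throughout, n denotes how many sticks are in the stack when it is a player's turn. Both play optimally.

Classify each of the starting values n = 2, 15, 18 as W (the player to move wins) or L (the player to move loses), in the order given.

Work bottom-up. With no move the player to move loses. Otherwise the position is W if at least one move leads to an L position for the opponent, and L if every move leads to a W.
n=0: no move → L
n=1: reaches L-position 0 → W
n=2: only reaches 1(W), which is W → L
n=3: reaches L-position 2 → W
n=4: reaches L-position 0 → W
n=5: reaches L-position 0 → W
n=6: reaches L-position 2 → W
n=7: reaches L-position 2 → W
n=8: only reaches 7(W), 4(W), 3(W), all W → L
n=9: reaches L-position 8 → W
n=10: only reaches 9(W), 6(W), 5(W), all W → L
n=11: reaches L-position 10 → W
n=12: reaches L-position 8 → W
n=13: reaches L-position 8 → W
n=14: reaches L-position 10 → W
n=15: reaches L-position 10 → W
n=16: only reaches 15(W), 12(W), 11(W), all W → L
n=17: reaches L-position 16 → W
n=18: only reaches 17(W), 14(W), 13(W), all W → L

2: L, 15: W, 18: L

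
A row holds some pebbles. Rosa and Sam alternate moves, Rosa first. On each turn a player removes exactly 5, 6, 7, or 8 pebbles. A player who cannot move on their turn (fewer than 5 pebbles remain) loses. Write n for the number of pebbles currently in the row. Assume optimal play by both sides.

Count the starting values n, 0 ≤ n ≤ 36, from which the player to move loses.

15

Label each position W (a win for the player to move) or L (a loss). A position with no legal move is L; any other position is W exactly when some move reaches an L, and L when every move reaches a W.
n=0: no move → L
n=1: no move → L
n=2: no move → L
n=3: no move → L
n=4: no move → L
n=5: W (go to 0, an L position)
n=6: W (go to 1, an L position)
n=7: W (go to 2, an L position)
n=8: W (go to 3, an L position)
n=9: W (go to 4, an L position)
n=10: W (go to 4, an L position)
n=11: W (go to 4, an L position)
n=12: W (go to 4, an L position)
n=13: L (options 8(W), 7(W), 6(W), 5(W) are all W)
n=14: L (options 9(W), 8(W), 7(W), 6(W) are all W)
n=15: L (options 10(W), 9(W), 8(W), 7(W) are all W)
n=16: L (options 11(W), 10(W), 9(W), 8(W) are all W)
n=17: L (options 12(W), 11(W), 10(W), 9(W) are all W)
n=18: W (go to 13, an L position)
n=19: W (go to 14, an L position)
n=20: W (go to 15, an L position)
n=21: W (go to 16, an L position)
n=22: W (go to 17, an L position)
n=23: W (go to 17, an L position)
n=24: W (go to 17, an L position)
n=25: W (go to 17, an L position)
n=26: L (options 21(W), 20(W), 19(W), 18(W) are all W)
n=27: L (options 22(W), 21(W), 20(W), 19(W) are all W)
n=28: L (options 23(W), 22(W), 21(W), 20(W) are all W)
n=29: L (options 24(W), 23(W), 22(W), 21(W) are all W)
n=30: L (options 25(W), 24(W), 23(W), 22(W) are all W)
n=31: W (go to 26, an L position)
n=32: W (go to 27, an L position)
n=33: W (go to 28, an L position)
n=34: W (go to 29, an L position)
n=35: W (go to 30, an L position)
n=36: W (go to 30, an L position)
L entries with 0 ≤ n ≤ 36: n = 0, 1, 2, 3, 4, 13, 14, 15, 16, 17, 26, 27, 28, 29, 30; that makes 15.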